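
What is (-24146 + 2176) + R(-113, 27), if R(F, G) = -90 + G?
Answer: -22033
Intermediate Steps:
(-24146 + 2176) + R(-113, 27) = (-24146 + 2176) + (-90 + 27) = -21970 - 63 = -22033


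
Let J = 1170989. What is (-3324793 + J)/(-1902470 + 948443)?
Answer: 2153804/954027 ≈ 2.2576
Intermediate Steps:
(-3324793 + J)/(-1902470 + 948443) = (-3324793 + 1170989)/(-1902470 + 948443) = -2153804/(-954027) = -2153804*(-1/954027) = 2153804/954027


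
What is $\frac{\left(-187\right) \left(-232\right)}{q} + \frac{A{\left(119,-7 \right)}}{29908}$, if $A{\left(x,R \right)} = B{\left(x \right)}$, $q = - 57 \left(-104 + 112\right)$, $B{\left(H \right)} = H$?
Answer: $- \frac{162184301}{1704756} \approx -95.136$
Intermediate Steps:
$q = -456$ ($q = \left(-57\right) 8 = -456$)
$A{\left(x,R \right)} = x$
$\frac{\left(-187\right) \left(-232\right)}{q} + \frac{A{\left(119,-7 \right)}}{29908} = \frac{\left(-187\right) \left(-232\right)}{-456} + \frac{119}{29908} = 43384 \left(- \frac{1}{456}\right) + 119 \cdot \frac{1}{29908} = - \frac{5423}{57} + \frac{119}{29908} = - \frac{162184301}{1704756}$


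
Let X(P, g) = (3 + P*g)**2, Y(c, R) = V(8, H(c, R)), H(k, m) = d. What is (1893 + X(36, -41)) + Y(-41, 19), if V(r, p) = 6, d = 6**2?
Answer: 2171628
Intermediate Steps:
d = 36
H(k, m) = 36
Y(c, R) = 6
(1893 + X(36, -41)) + Y(-41, 19) = (1893 + (3 + 36*(-41))**2) + 6 = (1893 + (3 - 1476)**2) + 6 = (1893 + (-1473)**2) + 6 = (1893 + 2169729) + 6 = 2171622 + 6 = 2171628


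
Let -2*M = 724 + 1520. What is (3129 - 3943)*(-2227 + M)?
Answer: 2726086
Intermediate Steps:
M = -1122 (M = -(724 + 1520)/2 = -½*2244 = -1122)
(3129 - 3943)*(-2227 + M) = (3129 - 3943)*(-2227 - 1122) = -814*(-3349) = 2726086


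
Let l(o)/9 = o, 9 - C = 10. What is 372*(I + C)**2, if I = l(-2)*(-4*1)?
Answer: 1875252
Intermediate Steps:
C = -1 (C = 9 - 1*10 = 9 - 10 = -1)
l(o) = 9*o
I = 72 (I = (9*(-2))*(-4*1) = -18*(-4) = 72)
372*(I + C)**2 = 372*(72 - 1)**2 = 372*71**2 = 372*5041 = 1875252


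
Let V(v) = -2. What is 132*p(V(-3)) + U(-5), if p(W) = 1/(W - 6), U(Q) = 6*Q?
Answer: -93/2 ≈ -46.500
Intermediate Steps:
p(W) = 1/(-6 + W)
132*p(V(-3)) + U(-5) = 132/(-6 - 2) + 6*(-5) = 132/(-8) - 30 = 132*(-⅛) - 30 = -33/2 - 30 = -93/2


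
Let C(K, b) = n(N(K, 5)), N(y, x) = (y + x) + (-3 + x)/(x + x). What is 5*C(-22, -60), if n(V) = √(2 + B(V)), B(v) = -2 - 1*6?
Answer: 5*I*√6 ≈ 12.247*I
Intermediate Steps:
B(v) = -8 (B(v) = -2 - 6 = -8)
N(y, x) = x + y + (-3 + x)/(2*x) (N(y, x) = (x + y) + (-3 + x)/((2*x)) = (x + y) + (-3 + x)*(1/(2*x)) = (x + y) + (-3 + x)/(2*x) = x + y + (-3 + x)/(2*x))
n(V) = I*√6 (n(V) = √(2 - 8) = √(-6) = I*√6)
C(K, b) = I*√6
5*C(-22, -60) = 5*(I*√6) = 5*I*√6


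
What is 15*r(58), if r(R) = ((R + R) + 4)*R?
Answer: 104400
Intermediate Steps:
r(R) = R*(4 + 2*R) (r(R) = (2*R + 4)*R = (4 + 2*R)*R = R*(4 + 2*R))
15*r(58) = 15*(2*58*(2 + 58)) = 15*(2*58*60) = 15*6960 = 104400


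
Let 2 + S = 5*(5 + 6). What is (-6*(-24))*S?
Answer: 7632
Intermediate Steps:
S = 53 (S = -2 + 5*(5 + 6) = -2 + 5*11 = -2 + 55 = 53)
(-6*(-24))*S = -6*(-24)*53 = 144*53 = 7632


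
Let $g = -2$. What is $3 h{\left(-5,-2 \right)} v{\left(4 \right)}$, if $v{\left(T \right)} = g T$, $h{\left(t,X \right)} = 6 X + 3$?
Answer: $216$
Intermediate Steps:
$h{\left(t,X \right)} = 3 + 6 X$
$v{\left(T \right)} = - 2 T$
$3 h{\left(-5,-2 \right)} v{\left(4 \right)} = 3 \left(3 + 6 \left(-2\right)\right) \left(\left(-2\right) 4\right) = 3 \left(3 - 12\right) \left(-8\right) = 3 \left(-9\right) \left(-8\right) = \left(-27\right) \left(-8\right) = 216$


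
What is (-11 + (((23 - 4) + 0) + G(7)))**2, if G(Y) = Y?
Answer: 225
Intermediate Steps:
(-11 + (((23 - 4) + 0) + G(7)))**2 = (-11 + (((23 - 4) + 0) + 7))**2 = (-11 + ((19 + 0) + 7))**2 = (-11 + (19 + 7))**2 = (-11 + 26)**2 = 15**2 = 225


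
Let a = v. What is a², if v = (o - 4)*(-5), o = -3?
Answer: 1225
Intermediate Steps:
v = 35 (v = (-3 - 4)*(-5) = -7*(-5) = 35)
a = 35
a² = 35² = 1225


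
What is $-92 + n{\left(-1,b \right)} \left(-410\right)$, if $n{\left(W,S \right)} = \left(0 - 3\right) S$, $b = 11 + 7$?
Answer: $22048$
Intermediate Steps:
$b = 18$
$n{\left(W,S \right)} = - 3 S$
$-92 + n{\left(-1,b \right)} \left(-410\right) = -92 + \left(-3\right) 18 \left(-410\right) = -92 - -22140 = -92 + 22140 = 22048$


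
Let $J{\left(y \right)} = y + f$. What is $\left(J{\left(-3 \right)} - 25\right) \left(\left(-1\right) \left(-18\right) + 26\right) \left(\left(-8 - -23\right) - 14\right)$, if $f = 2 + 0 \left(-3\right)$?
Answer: $-1144$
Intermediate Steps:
$f = 2$ ($f = 2 + 0 = 2$)
$J{\left(y \right)} = 2 + y$ ($J{\left(y \right)} = y + 2 = 2 + y$)
$\left(J{\left(-3 \right)} - 25\right) \left(\left(-1\right) \left(-18\right) + 26\right) \left(\left(-8 - -23\right) - 14\right) = \left(\left(2 - 3\right) - 25\right) \left(\left(-1\right) \left(-18\right) + 26\right) \left(\left(-8 - -23\right) - 14\right) = \left(-1 - 25\right) \left(18 + 26\right) \left(\left(-8 + 23\right) - 14\right) = \left(-26\right) 44 \left(15 - 14\right) = \left(-1144\right) 1 = -1144$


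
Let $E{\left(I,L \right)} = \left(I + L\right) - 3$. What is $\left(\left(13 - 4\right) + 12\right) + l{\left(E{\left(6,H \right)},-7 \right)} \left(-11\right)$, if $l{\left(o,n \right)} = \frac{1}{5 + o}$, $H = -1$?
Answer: $\frac{136}{7} \approx 19.429$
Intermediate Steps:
$E{\left(I,L \right)} = -3 + I + L$
$\left(\left(13 - 4\right) + 12\right) + l{\left(E{\left(6,H \right)},-7 \right)} \left(-11\right) = \left(\left(13 - 4\right) + 12\right) + \frac{1}{5 - -2} \left(-11\right) = \left(9 + 12\right) + \frac{1}{5 + 2} \left(-11\right) = 21 + \frac{1}{7} \left(-11\right) = 21 - \frac{11}{7} = \frac{136}{7}$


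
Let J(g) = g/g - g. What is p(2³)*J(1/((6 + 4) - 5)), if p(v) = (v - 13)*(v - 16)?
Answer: 32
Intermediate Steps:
p(v) = (-16 + v)*(-13 + v) (p(v) = (-13 + v)*(-16 + v) = (-16 + v)*(-13 + v))
J(g) = 1 - g
p(2³)*J(1/((6 + 4) - 5)) = (208 + (2³)² - 29*2³)*(1 - 1/((6 + 4) - 5)) = (208 + 8² - 29*8)*(1 - 1/(10 - 5)) = (208 + 64 - 232)*(1 - 1/5) = 40*(1 - 1*⅕) = 40*(1 - ⅕) = 40*(⅘) = 32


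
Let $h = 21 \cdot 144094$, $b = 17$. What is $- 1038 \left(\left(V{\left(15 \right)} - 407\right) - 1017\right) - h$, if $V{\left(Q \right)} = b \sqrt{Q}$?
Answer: $-1547862 - 17646 \sqrt{15} \approx -1.6162 \cdot 10^{6}$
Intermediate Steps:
$h = 3025974$
$V{\left(Q \right)} = 17 \sqrt{Q}$
$- 1038 \left(\left(V{\left(15 \right)} - 407\right) - 1017\right) - h = - 1038 \left(\left(17 \sqrt{15} - 407\right) - 1017\right) - 3025974 = - 1038 \left(\left(-407 + 17 \sqrt{15}\right) - 1017\right) - 3025974 = - 1038 \left(-1424 + 17 \sqrt{15}\right) - 3025974 = \left(1478112 - 17646 \sqrt{15}\right) - 3025974 = -1547862 - 17646 \sqrt{15}$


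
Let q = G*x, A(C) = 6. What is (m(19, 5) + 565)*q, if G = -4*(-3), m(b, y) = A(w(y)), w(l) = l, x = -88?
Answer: -602976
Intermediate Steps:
m(b, y) = 6
G = 12
q = -1056 (q = 12*(-88) = -1056)
(m(19, 5) + 565)*q = (6 + 565)*(-1056) = 571*(-1056) = -602976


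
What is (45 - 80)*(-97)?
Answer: 3395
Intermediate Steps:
(45 - 80)*(-97) = -35*(-97) = 3395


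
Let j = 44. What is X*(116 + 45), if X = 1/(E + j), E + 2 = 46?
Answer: 161/88 ≈ 1.8295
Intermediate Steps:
E = 44 (E = -2 + 46 = 44)
X = 1/88 (X = 1/(44 + 44) = 1/88 ≈ 0.011364)
X*(116 + 45) = (116 + 45)/88 = (1/88)*161 = 161/88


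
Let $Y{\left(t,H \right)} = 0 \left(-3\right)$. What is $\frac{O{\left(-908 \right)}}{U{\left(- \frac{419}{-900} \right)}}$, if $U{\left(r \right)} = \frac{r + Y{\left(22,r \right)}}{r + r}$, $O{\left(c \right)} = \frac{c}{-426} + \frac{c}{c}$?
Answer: $\frac{1334}{213} \approx 6.2629$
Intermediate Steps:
$Y{\left(t,H \right)} = 0$
$O{\left(c \right)} = 1 - \frac{c}{426}$ ($O{\left(c \right)} = c \left(- \frac{1}{426}\right) + 1 = - \frac{c}{426} + 1 = 1 - \frac{c}{426}$)
$U{\left(r \right)} = \frac{1}{2}$ ($U{\left(r \right)} = \frac{r + 0}{r + r} = \frac{r}{2 r} = r \frac{1}{2 r} = \frac{1}{2}$)
$\frac{O{\left(-908 \right)}}{U{\left(- \frac{419}{-900} \right)}} = \left(1 - - \frac{454}{213}\right) \frac{1}{\frac{1}{2}} = \left(1 + \frac{454}{213}\right) 2 = \frac{667}{213} \cdot 2 = \frac{1334}{213}$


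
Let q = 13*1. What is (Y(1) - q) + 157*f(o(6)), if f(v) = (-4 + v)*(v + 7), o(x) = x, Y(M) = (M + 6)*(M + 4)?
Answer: 4104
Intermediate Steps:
Y(M) = (4 + M)*(6 + M) (Y(M) = (6 + M)*(4 + M) = (4 + M)*(6 + M))
q = 13
f(v) = (-4 + v)*(7 + v)
(Y(1) - q) + 157*f(o(6)) = ((24 + 1² + 10*1) - 1*13) + 157*(-28 + 6² + 3*6) = ((24 + 1 + 10) - 13) + 157*(-28 + 36 + 18) = (35 - 13) + 157*26 = 22 + 4082 = 4104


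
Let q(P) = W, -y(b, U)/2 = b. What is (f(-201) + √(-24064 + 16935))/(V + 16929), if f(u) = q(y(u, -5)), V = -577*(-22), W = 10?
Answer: 10/29623 + I*√7129/29623 ≈ 0.00033758 + 0.0028503*I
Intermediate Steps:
y(b, U) = -2*b
q(P) = 10
V = 12694
f(u) = 10
(f(-201) + √(-24064 + 16935))/(V + 16929) = (10 + √(-24064 + 16935))/(12694 + 16929) = (10 + √(-7129))/29623 = (10 + I*√7129)*(1/29623) = 10/29623 + I*√7129/29623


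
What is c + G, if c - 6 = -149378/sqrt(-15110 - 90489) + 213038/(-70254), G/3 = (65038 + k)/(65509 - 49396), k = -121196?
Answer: -1412772913/188667117 + 149378*I*sqrt(105599)/105599 ≈ -7.4882 + 459.68*I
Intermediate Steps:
G = -56158/5371 (G = 3*((65038 - 121196)/(65509 - 49396)) = 3*(-56158/16113) = -56158/5371 ≈ -10.456)
c = 104243/35127 + 149378*I*sqrt(105599)/105599 (c = 6 + (-149378/sqrt(-15110 - 90489) + 213038/(-70254)) = 6 + (-149378*(-I*sqrt(105599)/105599) + 213038*(-1/70254)) = 6 + (-149378*(-I*sqrt(105599)/105599) - 106519/35127) = 6 + (-(-149378)*I*sqrt(105599)/105599 - 106519/35127) = 6 + (149378*I*sqrt(105599)/105599 - 106519/35127) = 6 + (-106519/35127 + 149378*I*sqrt(105599)/105599) = 104243/35127 + 149378*I*sqrt(105599)/105599 ≈ 2.9676 + 459.68*I)
c + G = (104243/35127 + 149378*I*sqrt(105599)/105599) - 56158/5371 = -1412772913/188667117 + 149378*I*sqrt(105599)/105599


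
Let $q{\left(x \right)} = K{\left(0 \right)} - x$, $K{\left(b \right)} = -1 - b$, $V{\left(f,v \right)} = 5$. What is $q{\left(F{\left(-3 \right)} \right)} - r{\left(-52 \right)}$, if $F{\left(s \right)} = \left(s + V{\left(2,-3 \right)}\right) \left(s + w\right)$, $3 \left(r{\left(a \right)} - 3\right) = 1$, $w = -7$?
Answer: $\frac{47}{3} \approx 15.667$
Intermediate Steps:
$r{\left(a \right)} = \frac{10}{3}$ ($r{\left(a \right)} = 3 + \frac{1}{3} \cdot 1 = 3 + \frac{1}{3} = \frac{10}{3}$)
$F{\left(s \right)} = \left(-7 + s\right) \left(5 + s\right)$ ($F{\left(s \right)} = \left(s + 5\right) \left(s - 7\right) = \left(5 + s\right) \left(-7 + s\right) = \left(-7 + s\right) \left(5 + s\right)$)
$q{\left(x \right)} = -1 - x$ ($q{\left(x \right)} = \left(-1 - 0\right) - x = \left(-1 + 0\right) - x = -1 - x$)
$q{\left(F{\left(-3 \right)} \right)} - r{\left(-52 \right)} = \left(-1 - \left(-35 + \left(-3\right)^{2} - -6\right)\right) - \frac{10}{3} = \left(-1 - \left(-35 + 9 + 6\right)\right) - \frac{10}{3} = \left(-1 - -20\right) - \frac{10}{3} = \left(-1 + 20\right) - \frac{10}{3} = 19 - \frac{10}{3} = \frac{47}{3}$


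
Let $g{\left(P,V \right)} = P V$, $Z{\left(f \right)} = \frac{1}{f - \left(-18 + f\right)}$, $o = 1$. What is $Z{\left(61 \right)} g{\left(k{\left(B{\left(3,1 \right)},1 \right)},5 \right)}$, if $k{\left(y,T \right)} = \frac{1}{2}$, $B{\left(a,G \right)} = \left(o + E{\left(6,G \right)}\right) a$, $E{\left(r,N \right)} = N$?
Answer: $\frac{5}{36} \approx 0.13889$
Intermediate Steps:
$B{\left(a,G \right)} = a \left(1 + G\right)$ ($B{\left(a,G \right)} = \left(1 + G\right) a = a \left(1 + G\right)$)
$Z{\left(f \right)} = \frac{1}{18}$
$k{\left(y,T \right)} = \frac{1}{2}$
$Z{\left(61 \right)} g{\left(k{\left(B{\left(3,1 \right)},1 \right)},5 \right)} = \frac{\frac{1}{2} \cdot 5}{18} = \frac{1}{18} \cdot \frac{5}{2} = \frac{5}{36}$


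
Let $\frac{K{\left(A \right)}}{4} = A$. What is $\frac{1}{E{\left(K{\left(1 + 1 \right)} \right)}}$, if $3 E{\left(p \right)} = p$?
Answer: $\frac{3}{8} \approx 0.375$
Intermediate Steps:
$K{\left(A \right)} = 4 A$
$E{\left(p \right)} = \frac{p}{3}$
$\frac{1}{E{\left(K{\left(1 + 1 \right)} \right)}} = \frac{1}{\frac{1}{3} \cdot 4 \left(1 + 1\right)} = \frac{1}{\frac{1}{3} \cdot 4 \cdot 2} = \frac{1}{\frac{1}{3} \cdot 8} = \frac{1}{\frac{8}{3}} = \frac{3}{8}$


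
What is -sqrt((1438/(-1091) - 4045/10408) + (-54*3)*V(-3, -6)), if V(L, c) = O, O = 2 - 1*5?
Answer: -3*sqrt(1734562800093982)/5677564 ≈ -22.007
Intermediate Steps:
O = -3 (O = 2 - 5 = -3)
V(L, c) = -3
-sqrt((1438/(-1091) - 4045/10408) + (-54*3)*V(-3, -6)) = -sqrt((1438/(-1091) - 4045/10408) - 54*3*(-3)) = -sqrt((1438*(-1/1091) - 4045*1/10408) - 18*9*(-3)) = -sqrt((-1438/1091 - 4045/10408) - 162*(-3)) = -sqrt(-19379799/11355128 + 486) = -sqrt(5499212409/11355128) = -3*sqrt(1734562800093982)/5677564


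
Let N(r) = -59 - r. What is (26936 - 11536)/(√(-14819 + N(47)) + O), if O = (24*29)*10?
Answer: 1429120/646087 - 3080*I*√597/1938261 ≈ 2.212 - 0.038826*I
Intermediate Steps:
O = 6960 (O = 696*10 = 6960)
(26936 - 11536)/(√(-14819 + N(47)) + O) = (26936 - 11536)/(√(-14819 + (-59 - 1*47)) + 6960) = 15400/(√(-14819 + (-59 - 47)) + 6960) = 15400/(√(-14819 - 106) + 6960) = 15400/(√(-14925) + 6960) = 15400/(5*I*√597 + 6960) = 15400/(6960 + 5*I*√597)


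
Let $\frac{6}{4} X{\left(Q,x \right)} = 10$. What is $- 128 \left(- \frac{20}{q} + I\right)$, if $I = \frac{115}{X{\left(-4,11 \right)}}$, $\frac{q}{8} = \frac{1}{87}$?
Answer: $25632$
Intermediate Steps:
$q = \frac{8}{87} \approx 0.091954$
$X{\left(Q,x \right)} = \frac{20}{3}$ ($X{\left(Q,x \right)} = \frac{2}{3} \cdot 10 = \frac{20}{3}$)
$I = \frac{69}{4}$ ($I = \frac{115}{\frac{20}{3}} = 115 \cdot \frac{3}{20} = \frac{69}{4} \approx 17.25$)
$- 128 \left(- \frac{20}{q} + I\right) = - 128 \left(- \frac{20}{\frac{8}{87}} + \frac{69}{4}\right) = - 128 \left(\left(-20\right) \frac{87}{8} + \frac{69}{4}\right) = - 128 \left(- \frac{435}{2} + \frac{69}{4}\right) = \left(-128\right) \left(- \frac{801}{4}\right) = 25632$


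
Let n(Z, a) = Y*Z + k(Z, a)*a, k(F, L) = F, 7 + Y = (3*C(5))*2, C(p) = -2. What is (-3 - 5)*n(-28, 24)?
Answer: 1120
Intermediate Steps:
Y = -19 (Y = -7 + (3*(-2))*2 = -7 - 6*2 = -7 - 12 = -19)
n(Z, a) = -19*Z + Z*a
(-3 - 5)*n(-28, 24) = (-3 - 5)*(-28*(-19 + 24)) = -(-224)*5 = -8*(-140) = 1120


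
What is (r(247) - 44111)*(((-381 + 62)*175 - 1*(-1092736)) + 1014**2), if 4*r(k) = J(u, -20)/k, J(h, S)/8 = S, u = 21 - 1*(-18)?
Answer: -22500284518899/247 ≈ -9.1094e+10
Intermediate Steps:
u = 39 (u = 21 + 18 = 39)
J(h, S) = 8*S
r(k) = -40/k (r(k) = ((8*(-20))/k)/4 = (-160/k)/4 = -40/k)
(r(247) - 44111)*(((-381 + 62)*175 - 1*(-1092736)) + 1014**2) = (-40/247 - 44111)*(((-381 + 62)*175 - 1*(-1092736)) + 1014**2) = (-40*1/247 - 44111)*((-319*175 + 1092736) + 1028196) = (-40/247 - 44111)*((-55825 + 1092736) + 1028196) = -10895457*(1036911 + 1028196)/247 = -10895457/247*2065107 = -22500284518899/247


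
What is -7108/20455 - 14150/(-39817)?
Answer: 6419014/814456735 ≈ 0.0078813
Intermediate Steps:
-7108/20455 - 14150/(-39817) = -7108*1/20455 - 14150*(-1/39817) = -7108/20455 + 14150/39817 = 6419014/814456735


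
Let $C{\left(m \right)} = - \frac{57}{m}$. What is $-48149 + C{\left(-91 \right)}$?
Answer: $- \frac{4381502}{91} \approx -48148.0$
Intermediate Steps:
$-48149 + C{\left(-91 \right)} = -48149 - \frac{57}{-91} = -48149 - - \frac{57}{91} = -48149 + \frac{57}{91} = - \frac{4381502}{91}$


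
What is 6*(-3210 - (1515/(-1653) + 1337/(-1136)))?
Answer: -6023832579/312968 ≈ -19247.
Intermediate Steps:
6*(-3210 - (1515/(-1653) + 1337/(-1136))) = 6*(-3210 - (1515*(-1/1653) + 1337*(-1/1136))) = 6*(-3210 - (-505/551 - 1337/1136)) = 6*(-3210 - 1*(-1310367/625936)) = 6*(-3210 + 1310367/625936) = 6*(-2007944193/625936) = -6023832579/312968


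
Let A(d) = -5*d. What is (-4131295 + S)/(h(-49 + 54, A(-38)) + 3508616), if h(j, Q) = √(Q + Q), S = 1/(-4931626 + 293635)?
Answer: -884582526202621436/751256060063241741 + 9580454514173*√95/14273865141201593079 ≈ -1.1775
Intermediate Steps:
S = -1/4637991 (S = 1/(-4637991) = -1/4637991 ≈ -2.1561e-7)
h(j, Q) = √2*√Q (h(j, Q) = √(2*Q) = √2*√Q)
(-4131295 + S)/(h(-49 + 54, A(-38)) + 3508616) = (-4131295 - 1/4637991)/(√2*√(-5*(-38)) + 3508616) = -19160909028346/(4637991*(√2*√190 + 3508616)) = -19160909028346/(4637991*(2*√95 + 3508616)) = -19160909028346/(4637991*(3508616 + 2*√95))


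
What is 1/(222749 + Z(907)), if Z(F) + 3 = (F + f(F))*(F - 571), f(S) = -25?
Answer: 1/519098 ≈ 1.9264e-6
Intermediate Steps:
Z(F) = -3 + (-571 + F)*(-25 + F) (Z(F) = -3 + (F - 25)*(F - 571) = -3 + (-25 + F)*(-571 + F) = -3 + (-571 + F)*(-25 + F))
1/(222749 + Z(907)) = 1/(222749 + (14272 + 907² - 596*907)) = 1/(222749 + (14272 + 822649 - 540572)) = 1/(222749 + 296349) = 1/519098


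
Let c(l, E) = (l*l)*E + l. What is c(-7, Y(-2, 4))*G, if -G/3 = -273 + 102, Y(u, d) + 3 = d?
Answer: 21546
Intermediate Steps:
Y(u, d) = -3 + d
c(l, E) = l + E*l² (c(l, E) = l²*E + l = E*l² + l = l + E*l²)
G = 513 (G = -3*(-273 + 102) = -3*(-171) = 513)
c(-7, Y(-2, 4))*G = -7*(1 + (-3 + 4)*(-7))*513 = -7*(1 + 1*(-7))*513 = -7*(1 - 7)*513 = -7*(-6)*513 = 42*513 = 21546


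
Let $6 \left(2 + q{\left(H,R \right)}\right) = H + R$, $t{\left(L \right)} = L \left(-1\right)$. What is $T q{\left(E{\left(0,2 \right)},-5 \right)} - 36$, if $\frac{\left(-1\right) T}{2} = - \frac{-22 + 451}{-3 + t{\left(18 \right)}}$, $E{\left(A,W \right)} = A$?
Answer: $\frac{1675}{21} \approx 79.762$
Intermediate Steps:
$t{\left(L \right)} = - L$
$q{\left(H,R \right)} = -2 + \frac{H}{6} + \frac{R}{6}$ ($q{\left(H,R \right)} = -2 + \frac{H + R}{6} = -2 + \left(\frac{H}{6} + \frac{R}{6}\right) = -2 + \frac{H}{6} + \frac{R}{6}$)
$T = - \frac{286}{7}$ ($T = - 2 \left(- \frac{-22 + 451}{-3 - 18}\right) = - 2 \left(- \frac{429}{-3 - 18}\right) = - 2 \left(- \frac{429}{-21}\right) = - 2 \left(- \frac{429 \left(-1\right)}{21}\right) = - 2 \left(\left(-1\right) \left(- \frac{143}{7}\right)\right) = \left(-2\right) \frac{143}{7} = - \frac{286}{7} \approx -40.857$)
$T q{\left(E{\left(0,2 \right)},-5 \right)} - 36 = - \frac{286 \left(-2 + \frac{1}{6} \cdot 0 + \frac{1}{6} \left(-5\right)\right)}{7} - 36 = - \frac{286 \left(-2 + 0 - \frac{5}{6}\right)}{7} - 36 = \left(- \frac{286}{7}\right) \left(- \frac{17}{6}\right) - 36 = \frac{2431}{21} - 36 = \frac{1675}{21}$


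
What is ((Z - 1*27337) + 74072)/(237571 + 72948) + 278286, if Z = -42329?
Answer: 86413094840/310519 ≈ 2.7829e+5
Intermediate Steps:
((Z - 1*27337) + 74072)/(237571 + 72948) + 278286 = ((-42329 - 1*27337) + 74072)/(237571 + 72948) + 278286 = ((-42329 - 27337) + 74072)/310519 + 278286 = (-69666 + 74072)*(1/310519) + 278286 = 4406*(1/310519) + 278286 = 4406/310519 + 278286 = 86413094840/310519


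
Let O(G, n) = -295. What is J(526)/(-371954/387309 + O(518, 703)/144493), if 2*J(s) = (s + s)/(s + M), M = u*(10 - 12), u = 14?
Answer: -4906128181877/4470297454591 ≈ -1.0975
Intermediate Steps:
M = -28 (M = 14*(10 - 12) = 14*(-2) = -28)
J(s) = s/(-28 + s) (J(s) = ((s + s)/(s - 28))/2 = ((2*s)/(-28 + s))/2 = (2*s/(-28 + s))/2 = s/(-28 + s))
J(526)/(-371954/387309 + O(518, 703)/144493) = (526/(-28 + 526))/(-371954/387309 - 295/144493) = (526/498)/(-371954*1/387309 - 295*1/144493) = (526*(1/498))/(-371954/387309 - 295/144493) = 263/(249*(-53859005477/55963439337)) = (263/249)*(-55963439337/53859005477) = -4906128181877/4470297454591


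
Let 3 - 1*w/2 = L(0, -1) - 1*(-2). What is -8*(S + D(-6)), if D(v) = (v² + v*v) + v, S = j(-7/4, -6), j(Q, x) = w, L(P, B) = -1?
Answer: -560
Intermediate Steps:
w = 4 (w = 6 - 2*(-1 - 1*(-2)) = 6 - 2*(-1 + 2) = 6 - 2*1 = 6 - 2 = 4)
j(Q, x) = 4
S = 4
D(v) = v + 2*v² (D(v) = (v² + v²) + v = 2*v² + v = v + 2*v²)
-8*(S + D(-6)) = -8*(4 - 6*(1 + 2*(-6))) = -8*(4 - 6*(1 - 12)) = -8*(4 - 6*(-11)) = -8*(4 + 66) = -8*70 = -560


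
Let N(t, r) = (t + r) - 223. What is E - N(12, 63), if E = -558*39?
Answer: -21614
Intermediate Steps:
E = -21762
N(t, r) = -223 + r + t (N(t, r) = (r + t) - 223 = -223 + r + t)
E - N(12, 63) = -21762 - (-223 + 63 + 12) = -21762 - 1*(-148) = -21762 + 148 = -21614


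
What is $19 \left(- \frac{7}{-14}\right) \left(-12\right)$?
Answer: $-114$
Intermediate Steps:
$19 \left(- \frac{7}{-14}\right) \left(-12\right) = 19 \left(\left(-7\right) \left(- \frac{1}{14}\right)\right) \left(-12\right) = 19 \cdot \frac{1}{2} \left(-12\right) = \frac{19}{2} \left(-12\right) = -114$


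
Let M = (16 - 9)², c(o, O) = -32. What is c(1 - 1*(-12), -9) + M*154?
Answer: 7514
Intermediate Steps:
M = 49 (M = 7² = 49)
c(1 - 1*(-12), -9) + M*154 = -32 + 49*154 = -32 + 7546 = 7514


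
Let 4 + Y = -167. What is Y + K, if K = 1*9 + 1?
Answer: -161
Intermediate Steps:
Y = -171 (Y = -4 - 167 = -171)
K = 10 (K = 9 + 1 = 10)
Y + K = -171 + 10 = -161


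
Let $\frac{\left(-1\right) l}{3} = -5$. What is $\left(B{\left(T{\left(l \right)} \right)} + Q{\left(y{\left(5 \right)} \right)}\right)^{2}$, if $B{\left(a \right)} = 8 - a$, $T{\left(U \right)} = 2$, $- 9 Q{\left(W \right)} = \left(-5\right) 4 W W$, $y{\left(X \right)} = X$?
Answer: $\frac{306916}{81} \approx 3789.1$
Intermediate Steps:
$l = 15$ ($l = \left(-3\right) \left(-5\right) = 15$)
$Q{\left(W \right)} = \frac{20 W^{2}}{9}$ ($Q{\left(W \right)} = - \frac{\left(-5\right) 4 W W}{9} = - \frac{\left(-20\right) W^{2}}{9} = \frac{20 W^{2}}{9}$)
$\left(B{\left(T{\left(l \right)} \right)} + Q{\left(y{\left(5 \right)} \right)}\right)^{2} = \left(\left(8 - 2\right) + \frac{20 \cdot 5^{2}}{9}\right)^{2} = \left(\left(8 - 2\right) + \frac{20}{9} \cdot 25\right)^{2} = \left(6 + \frac{500}{9}\right)^{2} = \left(\frac{554}{9}\right)^{2} = \frac{306916}{81}$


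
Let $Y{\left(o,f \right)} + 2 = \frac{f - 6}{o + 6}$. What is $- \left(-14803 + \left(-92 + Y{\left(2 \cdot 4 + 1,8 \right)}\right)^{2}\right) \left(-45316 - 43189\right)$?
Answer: $- \frac{23864682911}{45} \approx -5.3033 \cdot 10^{8}$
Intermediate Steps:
$Y{\left(o,f \right)} = -2 + \frac{-6 + f}{6 + o}$ ($Y{\left(o,f \right)} = -2 + \frac{f - 6}{o + 6} = -2 + \frac{-6 + f}{6 + o}$)
$- \left(-14803 + \left(-92 + Y{\left(2 \cdot 4 + 1,8 \right)}\right)^{2}\right) \left(-45316 - 43189\right) = - \left(-14803 + \left(-92 + \frac{-18 + 8 - 2 \left(2 \cdot 4 + 1\right)}{6 + \left(2 \cdot 4 + 1\right)}\right)^{2}\right) \left(-45316 - 43189\right) = - \left(-14803 + \left(-92 + \frac{-18 + 8 - 2 \left(8 + 1\right)}{6 + \left(8 + 1\right)}\right)^{2}\right) \left(-88505\right) = - \left(-14803 + \left(-92 + \frac{-18 + 8 - 18}{6 + 9}\right)^{2}\right) \left(-88505\right) = - \left(-14803 + \left(-92 + \frac{-18 + 8 - 18}{15}\right)^{2}\right) \left(-88505\right) = - \left(-14803 + \left(-92 + \frac{1}{15} \left(-28\right)\right)^{2}\right) \left(-88505\right) = - \left(-14803 + \left(-92 - \frac{28}{15}\right)^{2}\right) \left(-88505\right) = - \left(-14803 + \left(- \frac{1408}{15}\right)^{2}\right) \left(-88505\right) = - \left(-14803 + \frac{1982464}{225}\right) \left(-88505\right) = - \frac{\left(-1348211\right) \left(-88505\right)}{225} = \left(-1\right) \frac{23864682911}{45} = - \frac{23864682911}{45}$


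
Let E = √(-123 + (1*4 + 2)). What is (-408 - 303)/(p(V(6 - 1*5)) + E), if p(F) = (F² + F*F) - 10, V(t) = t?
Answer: 5688/181 + 2133*I*√13/181 ≈ 31.425 + 42.49*I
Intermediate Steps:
p(F) = -10 + 2*F² (p(F) = (F² + F²) - 10 = 2*F² - 10 = -10 + 2*F²)
E = 3*I*√13 (E = √(-123 + (4 + 2)) = √(-123 + 6) = √(-117) = 3*I*√13 ≈ 10.817*I)
(-408 - 303)/(p(V(6 - 1*5)) + E) = (-408 - 303)/((-10 + 2*(6 - 1*5)²) + 3*I*√13) = -711/((-10 + 2*(6 - 5)²) + 3*I*√13) = -711/((-10 + 2*1²) + 3*I*√13) = -711/((-10 + 2*1) + 3*I*√13) = -711/((-10 + 2) + 3*I*√13) = -711/(-8 + 3*I*√13)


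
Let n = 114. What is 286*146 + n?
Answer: 41870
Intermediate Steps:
286*146 + n = 286*146 + 114 = 41756 + 114 = 41870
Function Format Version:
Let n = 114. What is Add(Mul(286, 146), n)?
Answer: 41870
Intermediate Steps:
Add(Mul(286, 146), n) = Add(Mul(286, 146), 114) = Add(41756, 114) = 41870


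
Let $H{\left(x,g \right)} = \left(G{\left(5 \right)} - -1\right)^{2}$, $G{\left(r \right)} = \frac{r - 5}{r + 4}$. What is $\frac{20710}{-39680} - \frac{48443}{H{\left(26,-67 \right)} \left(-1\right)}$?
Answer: $\frac{192219753}{3968} \approx 48443.0$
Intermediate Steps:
$G{\left(r \right)} = \frac{-5 + r}{4 + r}$
$H{\left(x,g \right)} = 1$ ($H{\left(x,g \right)} = \left(\frac{-5 + 5}{4 + 5} - -1\right)^{2} = \left(\frac{1}{9} \cdot 0 + 1\right)^{2} = \left(0 + 1\right)^{2} = 1^{2} = 1$)
$\frac{20710}{-39680} - \frac{48443}{H{\left(26,-67 \right)} \left(-1\right)} = \frac{20710}{-39680} - \frac{48443}{1 \left(-1\right)} = 20710 \left(- \frac{1}{39680}\right) - \frac{48443}{-1} = - \frac{2071}{3968} - -48443 = - \frac{2071}{3968} + 48443 = \frac{192219753}{3968}$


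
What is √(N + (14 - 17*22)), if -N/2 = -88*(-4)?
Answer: 2*I*√266 ≈ 32.619*I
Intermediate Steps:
N = -704 (N = -(-44)*4*(-4) = -(-44)*(-16) = -2*352 = -704)
√(N + (14 - 17*22)) = √(-704 + (14 - 17*22)) = √(-704 + (14 - 374)) = √(-704 - 360) = √(-1064) = 2*I*√266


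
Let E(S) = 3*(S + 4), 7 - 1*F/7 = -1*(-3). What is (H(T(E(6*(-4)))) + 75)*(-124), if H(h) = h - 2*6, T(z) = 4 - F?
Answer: -4836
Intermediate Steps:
F = 28 (F = 49 - (-7)*(-3) = 49 - 7*3 = 49 - 21 = 28)
E(S) = 12 + 3*S (E(S) = 3*(4 + S) = 12 + 3*S)
T(z) = -24 (T(z) = 4 - 1*28 = 4 - 28 = -24)
H(h) = -12 + h (H(h) = h - 12 = -12 + h)
(H(T(E(6*(-4)))) + 75)*(-124) = ((-12 - 24) + 75)*(-124) = (-36 + 75)*(-124) = 39*(-124) = -4836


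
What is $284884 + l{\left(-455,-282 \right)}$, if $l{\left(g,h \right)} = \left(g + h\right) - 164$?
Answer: $283983$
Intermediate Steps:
$l{\left(g,h \right)} = -164 + g + h$
$284884 + l{\left(-455,-282 \right)} = 284884 - 901 = 283983$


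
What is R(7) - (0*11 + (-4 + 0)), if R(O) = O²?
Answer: 53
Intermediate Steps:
R(7) - (0*11 + (-4 + 0)) = 7² - (0*11 + (-4 + 0)) = 49 - (0 - 4) = 49 - 1*(-4) = 49 + 4 = 53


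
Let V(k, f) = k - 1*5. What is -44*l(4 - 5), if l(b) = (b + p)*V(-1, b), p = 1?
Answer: 0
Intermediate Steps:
V(k, f) = -5 + k (V(k, f) = k - 5 = -5 + k)
l(b) = -6 - 6*b (l(b) = (b + 1)*(-5 - 1) = (1 + b)*(-6) = -6 - 6*b)
-44*l(4 - 5) = -44*(-6 - 6*(4 - 5)) = -44*(-6 - 6*(-1)) = -44*(-6 + 6) = -44*0 = 0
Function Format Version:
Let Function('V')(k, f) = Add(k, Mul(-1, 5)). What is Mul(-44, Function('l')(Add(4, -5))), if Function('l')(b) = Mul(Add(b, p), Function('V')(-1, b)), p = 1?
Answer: 0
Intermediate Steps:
Function('V')(k, f) = Add(-5, k) (Function('V')(k, f) = Add(k, -5) = Add(-5, k))
Function('l')(b) = Add(-6, Mul(-6, b)) (Function('l')(b) = Mul(Add(b, 1), Add(-5, -1)) = Mul(Add(1, b), -6) = Add(-6, Mul(-6, b)))
Mul(-44, Function('l')(Add(4, -5))) = Mul(-44, Add(-6, Mul(-6, Add(4, -5)))) = Mul(-44, Add(-6, Mul(-6, -1))) = Mul(-44, Add(-6, 6)) = Mul(-44, 0) = 0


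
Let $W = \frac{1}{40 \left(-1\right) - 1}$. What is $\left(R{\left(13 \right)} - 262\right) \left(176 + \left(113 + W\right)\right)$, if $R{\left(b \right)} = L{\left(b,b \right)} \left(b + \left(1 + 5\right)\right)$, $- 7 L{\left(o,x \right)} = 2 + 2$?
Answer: $- \frac{22629680}{287} \approx -78849.0$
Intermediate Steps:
$L{\left(o,x \right)} = - \frac{4}{7}$ ($L{\left(o,x \right)} = - \frac{2 + 2}{7} = \left(- \frac{1}{7}\right) 4 = - \frac{4}{7}$)
$W = - \frac{1}{41}$ ($W = \frac{1}{-40 - 1} = \frac{1}{-41} = - \frac{1}{41} \approx -0.02439$)
$R{\left(b \right)} = - \frac{24}{7} - \frac{4 b}{7}$ ($R{\left(b \right)} = - \frac{4 \left(b + \left(1 + 5\right)\right)}{7} = - \frac{4 \left(b + 6\right)}{7} = - \frac{4 \left(6 + b\right)}{7} = - \frac{24}{7} - \frac{4 b}{7}$)
$\left(R{\left(13 \right)} - 262\right) \left(176 + \left(113 + W\right)\right) = \left(\left(- \frac{24}{7} - \frac{52}{7}\right) - 262\right) \left(176 + \left(113 - \frac{1}{41}\right)\right) = \left(\left(- \frac{24}{7} - \frac{52}{7}\right) - 262\right) \left(176 + \frac{4632}{41}\right) = \left(- \frac{76}{7} - 262\right) \frac{11848}{41} = \left(- \frac{1910}{7}\right) \frac{11848}{41} = - \frac{22629680}{287}$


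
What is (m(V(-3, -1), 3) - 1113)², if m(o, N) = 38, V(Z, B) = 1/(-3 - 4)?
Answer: 1155625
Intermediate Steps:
V(Z, B) = -⅐ (V(Z, B) = 1/(-7) = -⅐)
(m(V(-3, -1), 3) - 1113)² = (38 - 1113)² = (-1075)² = 1155625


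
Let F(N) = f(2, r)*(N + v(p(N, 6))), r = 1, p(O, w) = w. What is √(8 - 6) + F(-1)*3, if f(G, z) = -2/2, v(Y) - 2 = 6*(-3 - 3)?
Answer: 105 + √2 ≈ 106.41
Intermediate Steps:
v(Y) = -34 (v(Y) = 2 + 6*(-3 - 3) = 2 + 6*(-6) = 2 - 36 = -34)
f(G, z) = -1 (f(G, z) = -2*½ = -1)
F(N) = 34 - N (F(N) = -(N - 34) = -(-34 + N) = 34 - N)
√(8 - 6) + F(-1)*3 = √(8 - 6) + (34 - 1*(-1))*3 = √2 + (34 + 1)*3 = √2 + 35*3 = √2 + 105 = 105 + √2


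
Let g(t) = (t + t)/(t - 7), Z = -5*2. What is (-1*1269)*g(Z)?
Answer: -25380/17 ≈ -1492.9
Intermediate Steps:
Z = -10
g(t) = 2*t/(-7 + t) (g(t) = (2*t)/(-7 + t) = 2*t/(-7 + t))
(-1*1269)*g(Z) = (-1*1269)*(2*(-10)/(-7 - 10)) = -2538*(-10)/(-17) = -2538*(-10)*(-1)/17 = -1269*20/17 = -25380/17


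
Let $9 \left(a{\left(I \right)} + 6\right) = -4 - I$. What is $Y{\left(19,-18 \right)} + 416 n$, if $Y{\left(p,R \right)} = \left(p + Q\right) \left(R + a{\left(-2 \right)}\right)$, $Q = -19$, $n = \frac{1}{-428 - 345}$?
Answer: $- \frac{416}{773} \approx -0.53816$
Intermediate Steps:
$n = - \frac{1}{773}$ ($n = \frac{1}{-773} = - \frac{1}{773} \approx -0.0012937$)
$a{\left(I \right)} = - \frac{58}{9} - \frac{I}{9}$ ($a{\left(I \right)} = -6 + \frac{-4 - I}{9} = -6 - \left(\frac{4}{9} + \frac{I}{9}\right) = - \frac{58}{9} - \frac{I}{9}$)
$Y{\left(p,R \right)} = \left(-19 + p\right) \left(- \frac{56}{9} + R\right)$ ($Y{\left(p,R \right)} = \left(p - 19\right) \left(R - \frac{56}{9}\right) = \left(-19 + p\right) \left(R + \left(- \frac{58}{9} + \frac{2}{9}\right)\right) = \left(-19 + p\right) \left(R - \frac{56}{9}\right) = \left(-19 + p\right) \left(- \frac{56}{9} + R\right)$)
$Y{\left(19,-18 \right)} + 416 n = \left(\frac{1064}{9} - -342 - \frac{1064}{9} - 342\right) + 416 \left(- \frac{1}{773}\right) = \left(\frac{1064}{9} + 342 - \frac{1064}{9} - 342\right) - \frac{416}{773} = 0 - \frac{416}{773} = - \frac{416}{773}$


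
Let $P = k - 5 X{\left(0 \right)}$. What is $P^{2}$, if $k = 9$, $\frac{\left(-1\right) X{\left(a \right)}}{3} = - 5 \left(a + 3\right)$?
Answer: $46656$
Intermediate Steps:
$X{\left(a \right)} = 45 + 15 a$ ($X{\left(a \right)} = - 3 \left(- 5 \left(a + 3\right)\right) = - 3 \left(- 5 \left(3 + a\right)\right) = - 3 \left(-15 - 5 a\right) = 45 + 15 a$)
$P = -216$ ($P = 9 - 5 \left(45 + 15 \cdot 0\right) = 9 - 5 \left(45 + 0\right) = 9 - 225 = -216$)
$P^{2} = \left(-216\right)^{2} = 46656$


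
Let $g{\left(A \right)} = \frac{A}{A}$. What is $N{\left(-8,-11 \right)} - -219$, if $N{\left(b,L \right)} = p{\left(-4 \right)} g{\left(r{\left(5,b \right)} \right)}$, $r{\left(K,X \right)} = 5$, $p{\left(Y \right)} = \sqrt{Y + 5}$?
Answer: $220$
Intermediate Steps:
$p{\left(Y \right)} = \sqrt{5 + Y}$
$g{\left(A \right)} = 1$
$N{\left(b,L \right)} = 1$ ($N{\left(b,L \right)} = \sqrt{5 - 4} \cdot 1 = \sqrt{1} \cdot 1 = 1 \cdot 1 = 1$)
$N{\left(-8,-11 \right)} - -219 = 1 - -219 = 1 + 219 = 220$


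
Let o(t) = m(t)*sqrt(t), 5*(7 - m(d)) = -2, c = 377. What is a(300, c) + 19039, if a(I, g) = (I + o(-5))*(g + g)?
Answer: 245239 + 27898*I*sqrt(5)/5 ≈ 2.4524e+5 + 12476.0*I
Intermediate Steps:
m(d) = 37/5 (m(d) = 7 - 1/5*(-2) = 7 + 2/5 = 37/5)
o(t) = 37*sqrt(t)/5
a(I, g) = 2*g*(I + 37*I*sqrt(5)/5) (a(I, g) = (I + 37*sqrt(-5)/5)*(g + g) = (I + 37*(I*sqrt(5))/5)*(2*g) = (I + 37*I*sqrt(5)/5)*(2*g) = 2*g*(I + 37*I*sqrt(5)/5))
a(300, c) + 19039 = (2/5)*377*(5*300 + 37*I*sqrt(5)) + 19039 = (2/5)*377*(1500 + 37*I*sqrt(5)) + 19039 = (226200 + 27898*I*sqrt(5)/5) + 19039 = 245239 + 27898*I*sqrt(5)/5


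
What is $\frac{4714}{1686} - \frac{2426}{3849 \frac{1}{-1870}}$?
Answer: $\frac{1277814251}{1081569} \approx 1181.4$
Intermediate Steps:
$\frac{4714}{1686} - \frac{2426}{3849 \frac{1}{-1870}} = 4714 \cdot \frac{1}{1686} - \frac{2426}{3849 \left(- \frac{1}{1870}\right)} = \frac{2357}{843} - \frac{2426}{- \frac{3849}{1870}} = \frac{2357}{843} - - \frac{4536620}{3849} = \frac{2357}{843} + \frac{4536620}{3849} = \frac{1277814251}{1081569}$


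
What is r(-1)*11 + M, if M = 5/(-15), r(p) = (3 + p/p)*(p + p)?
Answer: -265/3 ≈ -88.333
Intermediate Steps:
r(p) = 8*p (r(p) = (3 + 1)*(2*p) = 4*(2*p) = 8*p)
M = -1/3 (M = 5*(-1/15) = -1/3 ≈ -0.33333)
r(-1)*11 + M = (8*(-1))*11 - 1/3 = -8*11 - 1/3 = -88 - 1/3 = -265/3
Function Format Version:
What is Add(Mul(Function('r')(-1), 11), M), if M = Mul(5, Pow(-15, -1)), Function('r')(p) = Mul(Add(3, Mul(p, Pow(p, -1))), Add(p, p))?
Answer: Rational(-265, 3) ≈ -88.333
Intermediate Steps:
Function('r')(p) = Mul(8, p) (Function('r')(p) = Mul(Add(3, 1), Mul(2, p)) = Mul(4, Mul(2, p)) = Mul(8, p))
M = Rational(-1, 3) (M = Mul(5, Rational(-1, 15)) = Rational(-1, 3) ≈ -0.33333)
Add(Mul(Function('r')(-1), 11), M) = Add(Mul(Mul(8, -1), 11), Rational(-1, 3)) = Add(Mul(-8, 11), Rational(-1, 3)) = Add(-88, Rational(-1, 3)) = Rational(-265, 3)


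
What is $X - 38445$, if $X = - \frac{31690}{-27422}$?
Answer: $- \frac{527103550}{13711} \approx -38444.0$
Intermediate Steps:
$X = \frac{15845}{13711}$ ($X = \left(-31690\right) \left(- \frac{1}{27422}\right) = \frac{15845}{13711} \approx 1.1556$)
$X - 38445 = \frac{15845}{13711} - 38445 = - \frac{527103550}{13711}$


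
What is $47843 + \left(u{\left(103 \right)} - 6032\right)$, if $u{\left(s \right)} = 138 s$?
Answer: $56025$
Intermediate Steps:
$47843 + \left(u{\left(103 \right)} - 6032\right) = 47843 + \left(138 \cdot 103 - 6032\right) = 47843 + \left(14214 - 6032\right) = 47843 + 8182 = 56025$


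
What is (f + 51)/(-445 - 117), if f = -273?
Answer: 111/281 ≈ 0.39502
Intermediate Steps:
(f + 51)/(-445 - 117) = (-273 + 51)/(-445 - 117) = -222/(-562) = -222*(-1/562) = 111/281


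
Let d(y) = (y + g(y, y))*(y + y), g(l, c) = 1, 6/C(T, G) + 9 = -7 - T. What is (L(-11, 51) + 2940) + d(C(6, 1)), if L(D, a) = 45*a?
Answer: 633387/121 ≈ 5234.6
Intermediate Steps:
C(T, G) = 6/(-16 - T) (C(T, G) = 6/(-9 + (-7 - T)) = 6/(-16 - T))
d(y) = 2*y*(1 + y) (d(y) = (y + 1)*(y + y) = (1 + y)*(2*y) = 2*y*(1 + y))
(L(-11, 51) + 2940) + d(C(6, 1)) = (45*51 + 2940) + 2*(-6/(16 + 6))*(1 - 6/(16 + 6)) = (2295 + 2940) + 2*(-6/22)*(1 - 6/22) = 5235 + 2*(-6*1/22)*(1 - 6*1/22) = 5235 + 2*(-3/11)*(1 - 3/11) = 5235 + 2*(-3/11)*(8/11) = 5235 - 48/121 = 633387/121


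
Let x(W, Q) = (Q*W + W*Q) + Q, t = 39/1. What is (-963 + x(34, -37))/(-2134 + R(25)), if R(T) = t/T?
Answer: 87900/53311 ≈ 1.6488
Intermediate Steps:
t = 39 (t = 39*1 = 39)
x(W, Q) = Q + 2*Q*W (x(W, Q) = (Q*W + Q*W) + Q = 2*Q*W + Q = Q + 2*Q*W)
R(T) = 39/T
(-963 + x(34, -37))/(-2134 + R(25)) = (-963 - 37*(1 + 2*34))/(-2134 + 39/25) = (-963 - 37*(1 + 68))/(-2134 + 39*(1/25)) = (-963 - 37*69)/(-2134 + 39/25) = (-963 - 2553)/(-53311/25) = -3516*(-25/53311) = 87900/53311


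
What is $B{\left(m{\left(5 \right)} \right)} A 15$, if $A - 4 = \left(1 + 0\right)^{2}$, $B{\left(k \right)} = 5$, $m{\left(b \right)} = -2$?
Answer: $375$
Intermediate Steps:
$A = 5$ ($A = 4 + \left(1 + 0\right)^{2} = 4 + 1^{2} = 4 + 1 = 5$)
$B{\left(m{\left(5 \right)} \right)} A 15 = 5 \cdot 5 \cdot 15 = 25 \cdot 15 = 375$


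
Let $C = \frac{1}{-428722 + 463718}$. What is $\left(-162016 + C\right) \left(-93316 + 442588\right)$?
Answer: $- \frac{495085370340330}{8749} \approx -5.6588 \cdot 10^{10}$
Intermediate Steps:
$C = \frac{1}{34996} \approx 2.8575 \cdot 10^{-5}$
$\left(-162016 + C\right) \left(-93316 + 442588\right) = \left(-162016 + \frac{1}{34996}\right) \left(-93316 + 442588\right) = \left(- \frac{5669911935}{34996}\right) 349272 = - \frac{495085370340330}{8749}$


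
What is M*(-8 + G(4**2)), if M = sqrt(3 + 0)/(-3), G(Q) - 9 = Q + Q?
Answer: -11*sqrt(3) ≈ -19.053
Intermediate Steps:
G(Q) = 9 + 2*Q (G(Q) = 9 + (Q + Q) = 9 + 2*Q)
M = -sqrt(3)/3 (M = sqrt(3)*(-1/3) = -sqrt(3)/3 ≈ -0.57735)
M*(-8 + G(4**2)) = (-sqrt(3)/3)*(-8 + (9 + 2*4**2)) = (-sqrt(3)/3)*(-8 + (9 + 2*16)) = (-sqrt(3)/3)*(-8 + (9 + 32)) = (-sqrt(3)/3)*(-8 + 41) = -sqrt(3)/3*33 = -11*sqrt(3)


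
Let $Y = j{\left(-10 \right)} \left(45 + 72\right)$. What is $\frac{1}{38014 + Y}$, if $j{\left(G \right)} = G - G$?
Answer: $\frac{1}{38014} \approx 2.6306 \cdot 10^{-5}$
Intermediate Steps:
$j{\left(G \right)} = 0$
$Y = 0$ ($Y = 0 \left(45 + 72\right) = 0 \cdot 117 = 0$)
$\frac{1}{38014 + Y} = \frac{1}{38014 + 0} = \frac{1}{38014}$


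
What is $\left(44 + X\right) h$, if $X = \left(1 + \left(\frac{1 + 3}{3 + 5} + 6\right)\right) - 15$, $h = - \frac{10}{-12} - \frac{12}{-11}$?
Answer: $\frac{9271}{132} \approx 70.235$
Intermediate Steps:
$h = \frac{127}{66}$ ($h = \left(-10\right) \left(- \frac{1}{12}\right) - - \frac{12}{11} = \frac{5}{6} + \frac{12}{11} = \frac{127}{66} \approx 1.9242$)
$X = - \frac{15}{2}$ ($X = \left(1 + \left(\frac{4}{8} + 6\right)\right) - 15 = \left(1 + \left(4 \cdot \frac{1}{8} + 6\right)\right) - 15 = \left(1 + \left(\frac{1}{2} + 6\right)\right) - 15 = \left(1 + \frac{13}{2}\right) - 15 = \frac{15}{2} - 15 = - \frac{15}{2} \approx -7.5$)
$\left(44 + X\right) h = \left(44 - \frac{15}{2}\right) \frac{127}{66} = \frac{73}{2} \cdot \frac{127}{66} = \frac{9271}{132}$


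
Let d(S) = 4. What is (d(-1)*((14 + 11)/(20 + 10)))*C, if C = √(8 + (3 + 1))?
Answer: 20*√3/3 ≈ 11.547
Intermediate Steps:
C = 2*√3 (C = √(8 + 4) = √12 = 2*√3 ≈ 3.4641)
(d(-1)*((14 + 11)/(20 + 10)))*C = (4*((14 + 11)/(20 + 10)))*(2*√3) = (4*(25/30))*(2*√3) = (4*(25*(1/30)))*(2*√3) = (4*(⅚))*(2*√3) = 10*(2*√3)/3 = 20*√3/3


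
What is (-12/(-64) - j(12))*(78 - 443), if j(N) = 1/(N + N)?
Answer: -2555/48 ≈ -53.229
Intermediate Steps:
j(N) = 1/(2*N)
(-12/(-64) - j(12))*(78 - 443) = (-12/(-64) - 1/(2*12))*(78 - 443) = (-12*(-1/64) - 1/(2*12))*(-365) = (3/16 - 1*1/24)*(-365) = (3/16 - 1/24)*(-365) = (7/48)*(-365) = -2555/48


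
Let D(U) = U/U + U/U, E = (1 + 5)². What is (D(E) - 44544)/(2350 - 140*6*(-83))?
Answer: -22271/36035 ≈ -0.61804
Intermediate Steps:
E = 36 (E = 6² = 36)
D(U) = 2 (D(U) = 1 + 1 = 2)
(D(E) - 44544)/(2350 - 140*6*(-83)) = (2 - 44544)/(2350 - 140*6*(-83)) = -44542/(2350 - 840*(-83)) = -44542/(2350 + 69720) = -44542/72070 = -44542*1/72070 = -22271/36035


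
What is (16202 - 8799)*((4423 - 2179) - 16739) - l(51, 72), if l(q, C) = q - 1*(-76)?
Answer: -107306612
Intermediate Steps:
l(q, C) = 76 + q (l(q, C) = q + 76 = 76 + q)
(16202 - 8799)*((4423 - 2179) - 16739) - l(51, 72) = (16202 - 8799)*((4423 - 2179) - 16739) - (76 + 51) = 7403*(2244 - 16739) - 1*127 = 7403*(-14495) - 127 = -107306485 - 127 = -107306612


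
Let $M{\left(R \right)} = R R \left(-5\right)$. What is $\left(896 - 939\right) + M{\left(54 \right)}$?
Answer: $-14623$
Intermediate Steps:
$M{\left(R \right)} = - 5 R^{2}$ ($M{\left(R \right)} = R^{2} \left(-5\right) = - 5 R^{2}$)
$\left(896 - 939\right) + M{\left(54 \right)} = \left(896 - 939\right) - 5 \cdot 54^{2} = -43 - 14580 = -14623$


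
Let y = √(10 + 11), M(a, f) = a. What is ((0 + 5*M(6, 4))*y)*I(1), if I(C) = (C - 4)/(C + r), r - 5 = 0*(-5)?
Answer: -15*√21 ≈ -68.739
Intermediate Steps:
y = √21 ≈ 4.5826
r = 5 (r = 5 + 0*(-5) = 5 + 0 = 5)
I(C) = (-4 + C)/(5 + C) (I(C) = (C - 4)/(C + 5) = (-4 + C)/(5 + C))
((0 + 5*M(6, 4))*y)*I(1) = ((0 + 5*6)*√21)*((-4 + 1)/(5 + 1)) = ((0 + 30)*√21)*(-3/6) = (30*√21)*((⅙)*(-3)) = (30*√21)*(-½) = -15*√21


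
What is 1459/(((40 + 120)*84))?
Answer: 1459/13440 ≈ 0.10856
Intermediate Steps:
1459/(((40 + 120)*84)) = 1459/((160*84)) = 1459/13440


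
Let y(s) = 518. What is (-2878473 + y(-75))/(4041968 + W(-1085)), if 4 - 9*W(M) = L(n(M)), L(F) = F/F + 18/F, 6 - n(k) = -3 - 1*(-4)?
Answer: -43169325/60629519 ≈ -0.71202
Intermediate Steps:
n(k) = 5 (n(k) = 6 - (-3 - 1*(-4)) = 6 - (-3 + 4) = 6 - 1*1 = 6 - 1 = 5)
L(F) = 1 + 18/F
W(M) = -1/15 (W(M) = 4/9 - (18 + 5)/(9*5) = 4/9 - 23/45 = -1/15)
(-2878473 + y(-75))/(4041968 + W(-1085)) = (-2878473 + 518)/(4041968 - 1/15) = -2877955/60629519/15 = -2877955*15/60629519 = -43169325/60629519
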